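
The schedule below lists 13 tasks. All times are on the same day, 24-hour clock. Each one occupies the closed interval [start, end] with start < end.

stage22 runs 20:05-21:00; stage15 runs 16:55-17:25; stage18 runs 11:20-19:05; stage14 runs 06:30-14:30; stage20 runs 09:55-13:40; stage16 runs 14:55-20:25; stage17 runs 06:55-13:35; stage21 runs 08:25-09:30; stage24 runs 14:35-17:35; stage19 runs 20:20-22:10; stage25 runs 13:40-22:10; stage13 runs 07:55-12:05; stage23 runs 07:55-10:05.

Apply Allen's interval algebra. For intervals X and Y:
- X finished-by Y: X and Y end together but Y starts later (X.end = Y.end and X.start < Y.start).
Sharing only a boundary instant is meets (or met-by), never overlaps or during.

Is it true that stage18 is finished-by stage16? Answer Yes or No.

No

stage18 = [11:20, 19:05], stage16 = [14:55, 20:25].
Actual relation of stage18 to stage16: overlaps.
Asked whether 'finished-by' holds → No.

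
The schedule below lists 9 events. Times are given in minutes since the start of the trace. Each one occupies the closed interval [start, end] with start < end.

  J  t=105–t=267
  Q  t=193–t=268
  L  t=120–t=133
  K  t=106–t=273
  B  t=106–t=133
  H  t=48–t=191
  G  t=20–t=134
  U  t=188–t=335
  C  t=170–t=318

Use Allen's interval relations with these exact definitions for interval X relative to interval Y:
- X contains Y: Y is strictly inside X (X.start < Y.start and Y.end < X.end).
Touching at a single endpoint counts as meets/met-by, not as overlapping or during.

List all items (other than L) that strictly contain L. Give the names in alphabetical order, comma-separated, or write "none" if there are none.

Target L = [t=120, t=133].
B [t=106, t=133] → finished-by → no.
C [t=170, t=318] → after → no.
G [t=20, t=134] → contains → yes.
H [t=48, t=191] → contains → yes.
J [t=105, t=267] → contains → yes.
K [t=106, t=273] → contains → yes.
Q [t=193, t=268] → after → no.
U [t=188, t=335] → after → no.
Result: G, H, J, K.

G, H, J, K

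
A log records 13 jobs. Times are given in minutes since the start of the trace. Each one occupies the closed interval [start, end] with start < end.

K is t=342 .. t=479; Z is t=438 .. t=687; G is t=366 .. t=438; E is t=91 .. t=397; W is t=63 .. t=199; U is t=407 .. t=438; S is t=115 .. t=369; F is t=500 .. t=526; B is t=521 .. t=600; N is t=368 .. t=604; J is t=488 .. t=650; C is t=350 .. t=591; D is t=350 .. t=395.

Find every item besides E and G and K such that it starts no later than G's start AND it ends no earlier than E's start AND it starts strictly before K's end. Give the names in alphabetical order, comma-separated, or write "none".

C, D, S, W

Conditions: its start is no later than G's start (X.start <= t=366) AND its end is no earlier than E's start (X.end >= t=91) AND its start is strictly before K's end (X.start < t=479).
B: start t=521 <= t=366? ✗; end t=600 >= t=91? ✓; start t=521 < t=479? ✗ → no.
C: start t=350 <= t=366? ✓; end t=591 >= t=91? ✓; start t=350 < t=479? ✓ → yes.
D: start t=350 <= t=366? ✓; end t=395 >= t=91? ✓; start t=350 < t=479? ✓ → yes.
F: start t=500 <= t=366? ✗; end t=526 >= t=91? ✓; start t=500 < t=479? ✗ → no.
J: start t=488 <= t=366? ✗; end t=650 >= t=91? ✓; start t=488 < t=479? ✗ → no.
N: start t=368 <= t=366? ✗; end t=604 >= t=91? ✓; start t=368 < t=479? ✓ → no.
S: start t=115 <= t=366? ✓; end t=369 >= t=91? ✓; start t=115 < t=479? ✓ → yes.
U: start t=407 <= t=366? ✗; end t=438 >= t=91? ✓; start t=407 < t=479? ✓ → no.
W: start t=63 <= t=366? ✓; end t=199 >= t=91? ✓; start t=63 < t=479? ✓ → yes.
Z: start t=438 <= t=366? ✗; end t=687 >= t=91? ✓; start t=438 < t=479? ✓ → no.
Result: C, D, S, W.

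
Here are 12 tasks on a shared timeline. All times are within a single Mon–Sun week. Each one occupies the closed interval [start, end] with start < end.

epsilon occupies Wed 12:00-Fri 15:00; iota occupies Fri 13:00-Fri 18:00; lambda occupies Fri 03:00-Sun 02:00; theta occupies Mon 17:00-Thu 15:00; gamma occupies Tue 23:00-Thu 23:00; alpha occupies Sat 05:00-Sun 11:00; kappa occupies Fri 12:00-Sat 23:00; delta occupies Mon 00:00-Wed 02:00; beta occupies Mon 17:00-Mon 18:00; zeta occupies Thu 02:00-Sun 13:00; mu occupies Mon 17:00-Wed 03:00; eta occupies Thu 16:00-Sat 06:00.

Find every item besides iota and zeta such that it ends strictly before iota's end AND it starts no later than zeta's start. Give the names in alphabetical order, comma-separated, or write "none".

beta, delta, epsilon, gamma, mu, theta

Conditions: its end is strictly before iota's end (X.end < Fri 18:00) AND its start is no later than zeta's start (X.start <= Thu 02:00).
alpha: end Sun 11:00 < Fri 18:00? ✗; start Sat 05:00 <= Thu 02:00? ✗ → no.
beta: end Mon 18:00 < Fri 18:00? ✓; start Mon 17:00 <= Thu 02:00? ✓ → yes.
delta: end Wed 02:00 < Fri 18:00? ✓; start Mon 00:00 <= Thu 02:00? ✓ → yes.
epsilon: end Fri 15:00 < Fri 18:00? ✓; start Wed 12:00 <= Thu 02:00? ✓ → yes.
eta: end Sat 06:00 < Fri 18:00? ✗; start Thu 16:00 <= Thu 02:00? ✗ → no.
gamma: end Thu 23:00 < Fri 18:00? ✓; start Tue 23:00 <= Thu 02:00? ✓ → yes.
kappa: end Sat 23:00 < Fri 18:00? ✗; start Fri 12:00 <= Thu 02:00? ✗ → no.
lambda: end Sun 02:00 < Fri 18:00? ✗; start Fri 03:00 <= Thu 02:00? ✗ → no.
mu: end Wed 03:00 < Fri 18:00? ✓; start Mon 17:00 <= Thu 02:00? ✓ → yes.
theta: end Thu 15:00 < Fri 18:00? ✓; start Mon 17:00 <= Thu 02:00? ✓ → yes.
Result: beta, delta, epsilon, gamma, mu, theta.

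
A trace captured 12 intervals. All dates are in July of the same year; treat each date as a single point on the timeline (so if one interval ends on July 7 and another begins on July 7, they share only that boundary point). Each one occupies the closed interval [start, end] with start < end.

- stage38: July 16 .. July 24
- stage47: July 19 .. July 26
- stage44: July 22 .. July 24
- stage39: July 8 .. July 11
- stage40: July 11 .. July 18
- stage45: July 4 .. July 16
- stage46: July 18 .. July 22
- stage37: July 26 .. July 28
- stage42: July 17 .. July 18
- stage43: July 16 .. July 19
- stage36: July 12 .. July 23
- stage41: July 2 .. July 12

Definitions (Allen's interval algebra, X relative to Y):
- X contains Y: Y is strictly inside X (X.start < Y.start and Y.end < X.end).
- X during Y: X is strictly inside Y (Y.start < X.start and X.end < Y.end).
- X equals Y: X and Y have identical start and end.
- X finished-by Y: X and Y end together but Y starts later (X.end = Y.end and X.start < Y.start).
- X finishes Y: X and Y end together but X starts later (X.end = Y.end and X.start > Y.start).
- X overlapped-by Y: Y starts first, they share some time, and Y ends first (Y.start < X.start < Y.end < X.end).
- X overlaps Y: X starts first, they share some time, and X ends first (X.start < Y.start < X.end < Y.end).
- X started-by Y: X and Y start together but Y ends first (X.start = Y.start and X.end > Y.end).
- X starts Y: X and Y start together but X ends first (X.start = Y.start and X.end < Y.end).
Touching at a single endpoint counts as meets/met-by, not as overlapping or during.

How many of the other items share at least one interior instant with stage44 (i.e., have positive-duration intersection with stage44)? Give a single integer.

3

Target stage44 = [July 22, July 24].
stage36 [July 12, July 23] → overlaps → counts.
stage37 [July 26, July 28] → after → no.
stage38 [July 16, July 24] → finished-by → counts.
stage39 [July 8, July 11] → before → no.
stage40 [July 11, July 18] → before → no.
stage41 [July 2, July 12] → before → no.
stage42 [July 17, July 18] → before → no.
stage43 [July 16, July 19] → before → no.
stage45 [July 4, July 16] → before → no.
stage46 [July 18, July 22] → meets → no.
stage47 [July 19, July 26] → contains → counts.
Total: 3.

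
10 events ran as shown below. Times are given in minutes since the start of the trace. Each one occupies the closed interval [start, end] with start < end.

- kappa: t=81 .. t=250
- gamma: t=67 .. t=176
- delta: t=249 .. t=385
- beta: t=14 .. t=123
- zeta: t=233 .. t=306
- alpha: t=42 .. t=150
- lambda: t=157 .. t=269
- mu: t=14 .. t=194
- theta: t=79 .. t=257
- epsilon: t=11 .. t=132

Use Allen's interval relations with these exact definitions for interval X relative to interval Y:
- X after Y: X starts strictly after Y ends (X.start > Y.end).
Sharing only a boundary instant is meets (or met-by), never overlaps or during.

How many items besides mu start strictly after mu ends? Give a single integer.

Target mu = [t=14, t=194].
alpha [t=42, t=150] → during → no.
beta [t=14, t=123] → starts → no.
delta [t=249, t=385] → after → counts.
epsilon [t=11, t=132] → overlaps → no.
gamma [t=67, t=176] → during → no.
kappa [t=81, t=250] → overlapped-by → no.
lambda [t=157, t=269] → overlapped-by → no.
theta [t=79, t=257] → overlapped-by → no.
zeta [t=233, t=306] → after → counts.
Total: 2.

2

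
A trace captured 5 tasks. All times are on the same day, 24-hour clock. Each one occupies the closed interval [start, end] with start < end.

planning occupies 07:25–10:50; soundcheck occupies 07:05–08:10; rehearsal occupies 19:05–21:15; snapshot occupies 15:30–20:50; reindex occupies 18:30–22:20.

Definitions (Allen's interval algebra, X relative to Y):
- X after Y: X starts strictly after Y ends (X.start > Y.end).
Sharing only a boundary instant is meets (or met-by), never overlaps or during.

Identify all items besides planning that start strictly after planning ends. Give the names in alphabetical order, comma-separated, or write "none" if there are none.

rehearsal, reindex, snapshot

Target planning = [07:25, 10:50].
rehearsal [19:05, 21:15] → after → yes.
reindex [18:30, 22:20] → after → yes.
snapshot [15:30, 20:50] → after → yes.
soundcheck [07:05, 08:10] → overlaps → no.
Result: rehearsal, reindex, snapshot.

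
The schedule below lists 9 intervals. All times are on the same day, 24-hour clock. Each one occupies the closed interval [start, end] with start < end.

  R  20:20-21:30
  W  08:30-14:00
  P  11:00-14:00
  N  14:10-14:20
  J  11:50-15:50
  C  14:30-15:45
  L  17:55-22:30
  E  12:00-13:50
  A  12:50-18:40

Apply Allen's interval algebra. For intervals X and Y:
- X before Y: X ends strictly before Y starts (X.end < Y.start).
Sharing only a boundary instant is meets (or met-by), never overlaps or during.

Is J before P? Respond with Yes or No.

J = [11:50, 15:50], P = [11:00, 14:00].
Actual relation of J to P: overlapped-by.
Asked whether 'before' holds → No.

No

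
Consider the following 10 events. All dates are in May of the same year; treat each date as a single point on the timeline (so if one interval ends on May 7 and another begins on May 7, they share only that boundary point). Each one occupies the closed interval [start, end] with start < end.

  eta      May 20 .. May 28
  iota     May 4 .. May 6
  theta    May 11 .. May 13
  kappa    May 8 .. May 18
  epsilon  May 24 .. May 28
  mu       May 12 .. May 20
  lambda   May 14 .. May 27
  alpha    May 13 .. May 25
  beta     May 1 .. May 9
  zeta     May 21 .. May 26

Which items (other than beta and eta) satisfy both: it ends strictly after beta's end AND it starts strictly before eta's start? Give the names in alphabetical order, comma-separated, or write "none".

Conditions: its end is strictly after beta's end (X.end > May 9) AND its start is strictly before eta's start (X.start < May 20).
alpha: end May 25 > May 9? ✓; start May 13 < May 20? ✓ → yes.
epsilon: end May 28 > May 9? ✓; start May 24 < May 20? ✗ → no.
iota: end May 6 > May 9? ✗; start May 4 < May 20? ✓ → no.
kappa: end May 18 > May 9? ✓; start May 8 < May 20? ✓ → yes.
lambda: end May 27 > May 9? ✓; start May 14 < May 20? ✓ → yes.
mu: end May 20 > May 9? ✓; start May 12 < May 20? ✓ → yes.
theta: end May 13 > May 9? ✓; start May 11 < May 20? ✓ → yes.
zeta: end May 26 > May 9? ✓; start May 21 < May 20? ✗ → no.
Result: alpha, kappa, lambda, mu, theta.

alpha, kappa, lambda, mu, theta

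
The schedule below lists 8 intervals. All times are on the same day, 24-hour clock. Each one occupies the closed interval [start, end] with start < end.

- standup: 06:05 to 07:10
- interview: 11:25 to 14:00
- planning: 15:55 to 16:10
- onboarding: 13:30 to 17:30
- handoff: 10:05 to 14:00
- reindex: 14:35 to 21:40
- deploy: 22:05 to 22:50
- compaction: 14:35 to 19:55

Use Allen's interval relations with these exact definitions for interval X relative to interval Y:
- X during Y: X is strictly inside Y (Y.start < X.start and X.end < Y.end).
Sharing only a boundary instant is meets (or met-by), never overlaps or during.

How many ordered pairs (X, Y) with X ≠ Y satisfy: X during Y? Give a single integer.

Checking all 56 ordered pairs for relation 'during'; matching pairs in alphabetical order:
(planning, compaction): planning during compaction ✓
(planning, onboarding): planning during onboarding ✓
(planning, reindex): planning during reindex ✓
Count: 3.

3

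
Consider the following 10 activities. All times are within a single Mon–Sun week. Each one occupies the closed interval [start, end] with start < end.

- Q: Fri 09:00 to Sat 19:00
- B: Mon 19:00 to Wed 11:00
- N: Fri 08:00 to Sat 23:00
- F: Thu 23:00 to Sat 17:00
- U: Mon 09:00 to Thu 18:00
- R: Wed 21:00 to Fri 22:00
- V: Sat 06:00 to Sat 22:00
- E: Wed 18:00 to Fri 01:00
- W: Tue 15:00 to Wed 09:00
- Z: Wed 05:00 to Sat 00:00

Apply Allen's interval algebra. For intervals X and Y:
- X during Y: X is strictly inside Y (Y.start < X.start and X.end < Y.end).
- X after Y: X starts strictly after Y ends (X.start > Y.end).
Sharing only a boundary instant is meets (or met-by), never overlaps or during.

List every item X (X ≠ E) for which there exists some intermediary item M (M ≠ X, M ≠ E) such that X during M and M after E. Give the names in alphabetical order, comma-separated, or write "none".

Q, V

Target E = [Wed 18:00, Fri 01:00].
Intermediaries M with M after E: N, Q, V.
Via N — items with X during N: Q, V.
Via Q — items with X during Q: none.
Via V — items with X during V: none.
Union: Q, V.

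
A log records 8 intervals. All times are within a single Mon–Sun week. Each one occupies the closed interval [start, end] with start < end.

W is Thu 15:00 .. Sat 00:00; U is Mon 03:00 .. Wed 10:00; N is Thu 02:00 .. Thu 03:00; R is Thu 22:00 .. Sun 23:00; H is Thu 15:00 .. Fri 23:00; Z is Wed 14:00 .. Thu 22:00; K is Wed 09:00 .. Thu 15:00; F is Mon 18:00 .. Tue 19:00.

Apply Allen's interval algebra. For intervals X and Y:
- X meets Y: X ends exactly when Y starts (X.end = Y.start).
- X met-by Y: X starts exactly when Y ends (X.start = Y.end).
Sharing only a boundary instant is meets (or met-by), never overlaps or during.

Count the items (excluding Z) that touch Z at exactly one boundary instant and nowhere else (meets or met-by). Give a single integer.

Target Z = [Wed 14:00, Thu 22:00].
F [Mon 18:00, Tue 19:00] → before → no.
H [Thu 15:00, Fri 23:00] → overlapped-by → no.
K [Wed 09:00, Thu 15:00] → overlaps → no.
N [Thu 02:00, Thu 03:00] → during → no.
R [Thu 22:00, Sun 23:00] → met-by → counts.
U [Mon 03:00, Wed 10:00] → before → no.
W [Thu 15:00, Sat 00:00] → overlapped-by → no.
Total: 1.

1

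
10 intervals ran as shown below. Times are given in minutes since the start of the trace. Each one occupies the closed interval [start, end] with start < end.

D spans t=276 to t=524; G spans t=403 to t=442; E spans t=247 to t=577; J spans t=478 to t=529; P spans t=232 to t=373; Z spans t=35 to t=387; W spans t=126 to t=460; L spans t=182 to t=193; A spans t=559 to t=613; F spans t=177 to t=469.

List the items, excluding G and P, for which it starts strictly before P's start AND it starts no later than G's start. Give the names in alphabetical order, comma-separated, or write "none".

F, L, W, Z

Conditions: its start is strictly before P's start (X.start < t=232) AND its start is no later than G's start (X.start <= t=403).
A: start t=559 < t=232? ✗; start t=559 <= t=403? ✗ → no.
D: start t=276 < t=232? ✗; start t=276 <= t=403? ✓ → no.
E: start t=247 < t=232? ✗; start t=247 <= t=403? ✓ → no.
F: start t=177 < t=232? ✓; start t=177 <= t=403? ✓ → yes.
J: start t=478 < t=232? ✗; start t=478 <= t=403? ✗ → no.
L: start t=182 < t=232? ✓; start t=182 <= t=403? ✓ → yes.
W: start t=126 < t=232? ✓; start t=126 <= t=403? ✓ → yes.
Z: start t=35 < t=232? ✓; start t=35 <= t=403? ✓ → yes.
Result: F, L, W, Z.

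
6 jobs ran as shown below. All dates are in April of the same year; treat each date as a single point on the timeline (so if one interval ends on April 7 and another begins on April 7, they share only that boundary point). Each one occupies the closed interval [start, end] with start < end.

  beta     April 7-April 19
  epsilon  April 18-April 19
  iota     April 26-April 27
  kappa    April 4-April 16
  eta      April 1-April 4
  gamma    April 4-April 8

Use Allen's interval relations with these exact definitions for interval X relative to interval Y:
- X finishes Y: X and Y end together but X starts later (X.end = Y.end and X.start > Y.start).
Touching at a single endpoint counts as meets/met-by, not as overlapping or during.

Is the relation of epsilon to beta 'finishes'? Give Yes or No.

epsilon = [April 18, April 19], beta = [April 7, April 19].
Actual relation of epsilon to beta: finishes.
Asked whether 'finishes' holds → Yes.

Yes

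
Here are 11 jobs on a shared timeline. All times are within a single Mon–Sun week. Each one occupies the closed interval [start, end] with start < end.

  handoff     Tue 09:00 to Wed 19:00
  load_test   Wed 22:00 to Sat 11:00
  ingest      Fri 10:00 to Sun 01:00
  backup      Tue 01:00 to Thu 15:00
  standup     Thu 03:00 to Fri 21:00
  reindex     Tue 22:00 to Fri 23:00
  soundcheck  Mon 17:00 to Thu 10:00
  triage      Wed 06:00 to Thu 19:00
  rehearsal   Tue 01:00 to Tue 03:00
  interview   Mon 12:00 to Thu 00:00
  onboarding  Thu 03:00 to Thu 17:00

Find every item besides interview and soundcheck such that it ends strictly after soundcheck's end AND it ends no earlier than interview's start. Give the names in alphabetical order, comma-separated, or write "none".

backup, ingest, load_test, onboarding, reindex, standup, triage

Conditions: its end is strictly after soundcheck's end (X.end > Thu 10:00) AND its end is no earlier than interview's start (X.end >= Mon 12:00).
backup: end Thu 15:00 > Thu 10:00? ✓; end Thu 15:00 >= Mon 12:00? ✓ → yes.
handoff: end Wed 19:00 > Thu 10:00? ✗; end Wed 19:00 >= Mon 12:00? ✓ → no.
ingest: end Sun 01:00 > Thu 10:00? ✓; end Sun 01:00 >= Mon 12:00? ✓ → yes.
load_test: end Sat 11:00 > Thu 10:00? ✓; end Sat 11:00 >= Mon 12:00? ✓ → yes.
onboarding: end Thu 17:00 > Thu 10:00? ✓; end Thu 17:00 >= Mon 12:00? ✓ → yes.
rehearsal: end Tue 03:00 > Thu 10:00? ✗; end Tue 03:00 >= Mon 12:00? ✓ → no.
reindex: end Fri 23:00 > Thu 10:00? ✓; end Fri 23:00 >= Mon 12:00? ✓ → yes.
standup: end Fri 21:00 > Thu 10:00? ✓; end Fri 21:00 >= Mon 12:00? ✓ → yes.
triage: end Thu 19:00 > Thu 10:00? ✓; end Thu 19:00 >= Mon 12:00? ✓ → yes.
Result: backup, ingest, load_test, onboarding, reindex, standup, triage.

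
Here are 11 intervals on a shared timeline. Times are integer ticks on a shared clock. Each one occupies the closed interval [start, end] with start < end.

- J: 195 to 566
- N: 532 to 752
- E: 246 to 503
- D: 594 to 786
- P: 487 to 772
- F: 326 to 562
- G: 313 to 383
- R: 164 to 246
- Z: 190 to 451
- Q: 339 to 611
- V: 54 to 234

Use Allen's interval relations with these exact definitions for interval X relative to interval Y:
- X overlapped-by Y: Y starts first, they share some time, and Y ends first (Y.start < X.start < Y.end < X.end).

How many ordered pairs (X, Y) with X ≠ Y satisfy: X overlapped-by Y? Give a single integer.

Checking all 110 ordered pairs for relation 'overlapped-by'; matching pairs in alphabetical order:
(D, N): D overlapped-by N ✓
(D, P): D overlapped-by P ✓
(D, Q): D overlapped-by Q ✓
(E, Z): E overlapped-by Z ✓
(F, E): F overlapped-by E ✓
(F, G): F overlapped-by G ✓
(F, Z): F overlapped-by Z ✓
(J, R): J overlapped-by R ✓
(J, V): J overlapped-by V ✓
(J, Z): J overlapped-by Z ✓
(N, F): N overlapped-by F ✓
(N, J): N overlapped-by J ✓
(N, Q): N overlapped-by Q ✓
(P, E): P overlapped-by E ✓
(P, F): P overlapped-by F ✓
(P, J): P overlapped-by J ✓
(P, Q): P overlapped-by Q ✓
(Q, E): Q overlapped-by E ✓
(Q, F): Q overlapped-by F ✓
(Q, G): Q overlapped-by G ✓
(Q, J): Q overlapped-by J ✓
(Q, Z): Q overlapped-by Z ✓
(R, V): R overlapped-by V ✓
(Z, R): Z overlapped-by R ✓
... plus 1 further pairs not listed.
Count: 25.

25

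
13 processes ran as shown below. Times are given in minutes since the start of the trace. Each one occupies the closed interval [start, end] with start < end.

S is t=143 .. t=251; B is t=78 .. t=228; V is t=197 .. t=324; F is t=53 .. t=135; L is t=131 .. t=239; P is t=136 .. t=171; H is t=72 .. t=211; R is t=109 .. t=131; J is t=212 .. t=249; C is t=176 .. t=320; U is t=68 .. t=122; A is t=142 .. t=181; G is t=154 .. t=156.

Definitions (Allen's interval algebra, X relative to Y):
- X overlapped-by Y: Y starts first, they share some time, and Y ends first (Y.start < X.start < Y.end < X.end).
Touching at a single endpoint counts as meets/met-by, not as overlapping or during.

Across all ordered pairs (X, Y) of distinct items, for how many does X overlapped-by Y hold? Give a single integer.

27

Checking all 156 ordered pairs for relation 'overlapped-by'; matching pairs in alphabetical order:
(A, P): A overlapped-by P ✓
(B, F): B overlapped-by F ✓
(B, H): B overlapped-by H ✓
(B, U): B overlapped-by U ✓
(C, A): C overlapped-by A ✓
(C, B): C overlapped-by B ✓
(C, H): C overlapped-by H ✓
(C, L): C overlapped-by L ✓
(C, S): C overlapped-by S ✓
(H, F): H overlapped-by F ✓
(H, U): H overlapped-by U ✓
(J, B): J overlapped-by B ✓
(J, L): J overlapped-by L ✓
(L, B): L overlapped-by B ✓
(L, F): L overlapped-by F ✓
(L, H): L overlapped-by H ✓
(R, U): R overlapped-by U ✓
(S, A): S overlapped-by A ✓
(S, B): S overlapped-by B ✓
(S, H): S overlapped-by H ✓
(S, L): S overlapped-by L ✓
(S, P): S overlapped-by P ✓
(V, B): V overlapped-by B ✓
(V, C): V overlapped-by C ✓
... plus 3 further pairs not listed.
Count: 27.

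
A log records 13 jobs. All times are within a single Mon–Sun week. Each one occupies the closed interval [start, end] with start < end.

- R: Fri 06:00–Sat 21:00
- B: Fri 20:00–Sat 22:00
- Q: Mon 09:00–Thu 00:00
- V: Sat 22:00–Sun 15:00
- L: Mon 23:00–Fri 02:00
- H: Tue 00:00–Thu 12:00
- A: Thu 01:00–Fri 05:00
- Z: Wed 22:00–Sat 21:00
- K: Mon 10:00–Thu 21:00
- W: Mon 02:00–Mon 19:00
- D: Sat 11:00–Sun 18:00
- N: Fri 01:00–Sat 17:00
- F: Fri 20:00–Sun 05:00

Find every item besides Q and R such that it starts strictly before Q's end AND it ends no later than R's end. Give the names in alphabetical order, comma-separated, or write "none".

Conditions: its start is strictly before Q's end (X.start < Thu 00:00) AND its end is no later than R's end (X.end <= Sat 21:00).
A: start Thu 01:00 < Thu 00:00? ✗; end Fri 05:00 <= Sat 21:00? ✓ → no.
B: start Fri 20:00 < Thu 00:00? ✗; end Sat 22:00 <= Sat 21:00? ✗ → no.
D: start Sat 11:00 < Thu 00:00? ✗; end Sun 18:00 <= Sat 21:00? ✗ → no.
F: start Fri 20:00 < Thu 00:00? ✗; end Sun 05:00 <= Sat 21:00? ✗ → no.
H: start Tue 00:00 < Thu 00:00? ✓; end Thu 12:00 <= Sat 21:00? ✓ → yes.
K: start Mon 10:00 < Thu 00:00? ✓; end Thu 21:00 <= Sat 21:00? ✓ → yes.
L: start Mon 23:00 < Thu 00:00? ✓; end Fri 02:00 <= Sat 21:00? ✓ → yes.
N: start Fri 01:00 < Thu 00:00? ✗; end Sat 17:00 <= Sat 21:00? ✓ → no.
V: start Sat 22:00 < Thu 00:00? ✗; end Sun 15:00 <= Sat 21:00? ✗ → no.
W: start Mon 02:00 < Thu 00:00? ✓; end Mon 19:00 <= Sat 21:00? ✓ → yes.
Z: start Wed 22:00 < Thu 00:00? ✓; end Sat 21:00 <= Sat 21:00? ✓ → yes.
Result: H, K, L, W, Z.

H, K, L, W, Z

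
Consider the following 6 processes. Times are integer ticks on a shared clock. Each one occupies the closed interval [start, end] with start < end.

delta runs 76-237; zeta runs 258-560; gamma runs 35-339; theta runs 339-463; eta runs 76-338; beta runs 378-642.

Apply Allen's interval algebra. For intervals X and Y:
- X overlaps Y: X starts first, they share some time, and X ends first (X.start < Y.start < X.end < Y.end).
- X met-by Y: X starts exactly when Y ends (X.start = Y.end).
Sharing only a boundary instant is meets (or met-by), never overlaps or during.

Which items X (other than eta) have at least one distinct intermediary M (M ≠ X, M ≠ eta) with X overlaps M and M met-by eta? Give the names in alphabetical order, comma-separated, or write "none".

Target eta = [76, 338].
Intermediaries M with M met-by eta: none.
Union: none.

none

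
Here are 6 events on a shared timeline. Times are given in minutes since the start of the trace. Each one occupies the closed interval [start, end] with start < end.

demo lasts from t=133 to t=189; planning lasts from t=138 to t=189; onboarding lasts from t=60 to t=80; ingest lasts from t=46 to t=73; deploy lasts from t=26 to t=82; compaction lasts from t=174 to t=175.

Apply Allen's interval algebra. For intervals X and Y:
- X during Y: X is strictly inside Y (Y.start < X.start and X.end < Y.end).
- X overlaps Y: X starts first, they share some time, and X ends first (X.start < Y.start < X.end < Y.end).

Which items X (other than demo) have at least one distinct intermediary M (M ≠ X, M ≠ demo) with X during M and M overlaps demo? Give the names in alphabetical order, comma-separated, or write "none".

Target demo = [t=133, t=189].
Intermediaries M with M overlaps demo: none.
Union: none.

none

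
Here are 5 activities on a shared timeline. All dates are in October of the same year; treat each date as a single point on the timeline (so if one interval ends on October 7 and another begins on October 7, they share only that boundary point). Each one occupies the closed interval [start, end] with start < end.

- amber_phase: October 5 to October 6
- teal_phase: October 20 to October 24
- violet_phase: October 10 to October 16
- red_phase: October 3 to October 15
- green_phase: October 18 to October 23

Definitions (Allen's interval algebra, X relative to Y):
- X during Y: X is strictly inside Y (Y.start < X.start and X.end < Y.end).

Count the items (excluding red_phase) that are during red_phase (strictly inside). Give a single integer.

Target red_phase = [October 3, October 15].
amber_phase [October 5, October 6] → during → counts.
green_phase [October 18, October 23] → after → no.
teal_phase [October 20, October 24] → after → no.
violet_phase [October 10, October 16] → overlapped-by → no.
Total: 1.

1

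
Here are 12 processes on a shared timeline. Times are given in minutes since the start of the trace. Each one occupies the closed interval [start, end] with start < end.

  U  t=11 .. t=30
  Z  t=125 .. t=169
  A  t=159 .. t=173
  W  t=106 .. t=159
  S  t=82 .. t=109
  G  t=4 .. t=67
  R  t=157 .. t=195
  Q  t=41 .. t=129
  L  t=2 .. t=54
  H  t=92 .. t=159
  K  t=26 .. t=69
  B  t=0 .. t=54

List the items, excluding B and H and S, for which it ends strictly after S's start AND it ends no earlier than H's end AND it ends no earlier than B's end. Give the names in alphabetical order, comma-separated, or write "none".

Conditions: its end is strictly after S's start (X.end > t=82) AND its end is no earlier than H's end (X.end >= t=159) AND its end is no earlier than B's end (X.end >= t=54).
A: end t=173 > t=82? ✓; end t=173 >= t=159? ✓; end t=173 >= t=54? ✓ → yes.
G: end t=67 > t=82? ✗; end t=67 >= t=159? ✗; end t=67 >= t=54? ✓ → no.
K: end t=69 > t=82? ✗; end t=69 >= t=159? ✗; end t=69 >= t=54? ✓ → no.
L: end t=54 > t=82? ✗; end t=54 >= t=159? ✗; end t=54 >= t=54? ✓ → no.
Q: end t=129 > t=82? ✓; end t=129 >= t=159? ✗; end t=129 >= t=54? ✓ → no.
R: end t=195 > t=82? ✓; end t=195 >= t=159? ✓; end t=195 >= t=54? ✓ → yes.
U: end t=30 > t=82? ✗; end t=30 >= t=159? ✗; end t=30 >= t=54? ✗ → no.
W: end t=159 > t=82? ✓; end t=159 >= t=159? ✓; end t=159 >= t=54? ✓ → yes.
Z: end t=169 > t=82? ✓; end t=169 >= t=159? ✓; end t=169 >= t=54? ✓ → yes.
Result: A, R, W, Z.

A, R, W, Z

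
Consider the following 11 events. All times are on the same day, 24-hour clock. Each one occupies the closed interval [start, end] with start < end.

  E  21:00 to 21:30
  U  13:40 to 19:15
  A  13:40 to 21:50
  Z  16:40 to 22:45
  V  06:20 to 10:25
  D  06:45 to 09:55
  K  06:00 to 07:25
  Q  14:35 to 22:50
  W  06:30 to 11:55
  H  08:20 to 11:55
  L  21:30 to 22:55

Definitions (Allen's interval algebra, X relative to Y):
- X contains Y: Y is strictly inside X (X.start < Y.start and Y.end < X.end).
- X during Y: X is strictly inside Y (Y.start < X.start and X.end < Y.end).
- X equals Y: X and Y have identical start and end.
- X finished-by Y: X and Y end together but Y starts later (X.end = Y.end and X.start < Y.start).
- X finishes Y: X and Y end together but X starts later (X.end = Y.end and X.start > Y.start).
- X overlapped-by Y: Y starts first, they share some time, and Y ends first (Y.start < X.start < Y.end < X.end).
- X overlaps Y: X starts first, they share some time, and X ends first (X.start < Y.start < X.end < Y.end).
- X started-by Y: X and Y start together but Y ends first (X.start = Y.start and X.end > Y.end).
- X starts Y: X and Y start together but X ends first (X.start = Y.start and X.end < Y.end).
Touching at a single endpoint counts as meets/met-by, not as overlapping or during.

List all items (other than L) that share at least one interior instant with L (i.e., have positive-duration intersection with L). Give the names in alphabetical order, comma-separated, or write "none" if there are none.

A, Q, Z

Target L = [21:30, 22:55].
A [13:40, 21:50] → overlaps → yes.
D [06:45, 09:55] → before → no.
E [21:00, 21:30] → meets → no.
H [08:20, 11:55] → before → no.
K [06:00, 07:25] → before → no.
Q [14:35, 22:50] → overlaps → yes.
U [13:40, 19:15] → before → no.
V [06:20, 10:25] → before → no.
W [06:30, 11:55] → before → no.
Z [16:40, 22:45] → overlaps → yes.
Result: A, Q, Z.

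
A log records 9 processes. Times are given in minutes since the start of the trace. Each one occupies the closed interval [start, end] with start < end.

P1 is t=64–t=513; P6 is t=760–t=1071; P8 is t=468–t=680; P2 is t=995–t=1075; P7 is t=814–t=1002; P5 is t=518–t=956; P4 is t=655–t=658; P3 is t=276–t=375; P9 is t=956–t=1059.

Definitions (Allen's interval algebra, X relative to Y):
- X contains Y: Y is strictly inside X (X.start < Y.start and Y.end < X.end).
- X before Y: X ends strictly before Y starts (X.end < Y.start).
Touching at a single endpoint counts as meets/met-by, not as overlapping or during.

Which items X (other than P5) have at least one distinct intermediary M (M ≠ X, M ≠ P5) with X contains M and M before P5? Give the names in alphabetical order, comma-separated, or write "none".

Target P5 = [t=518, t=956].
Intermediaries M with M before P5: P1, P3.
Via P1 — items with X contains P1: none.
Via P3 — items with X contains P3: P1.
Union: P1.

P1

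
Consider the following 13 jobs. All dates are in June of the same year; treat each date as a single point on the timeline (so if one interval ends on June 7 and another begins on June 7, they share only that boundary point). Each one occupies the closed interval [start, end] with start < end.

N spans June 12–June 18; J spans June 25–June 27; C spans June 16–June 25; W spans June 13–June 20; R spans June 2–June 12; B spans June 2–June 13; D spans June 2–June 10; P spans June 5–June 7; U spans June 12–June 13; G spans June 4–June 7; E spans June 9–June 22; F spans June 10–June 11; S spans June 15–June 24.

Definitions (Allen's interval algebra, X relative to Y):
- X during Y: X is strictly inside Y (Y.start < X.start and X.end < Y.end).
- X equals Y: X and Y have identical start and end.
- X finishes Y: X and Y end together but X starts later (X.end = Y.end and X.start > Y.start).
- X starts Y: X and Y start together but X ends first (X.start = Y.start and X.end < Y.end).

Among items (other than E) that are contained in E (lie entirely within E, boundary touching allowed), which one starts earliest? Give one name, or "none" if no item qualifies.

Target E = [June 9, June 22].
B [June 2, June 13] → overlaps → excluded.
C [June 16, June 25] → overlapped-by → excluded.
D [June 2, June 10] → overlaps → excluded.
F [June 10, June 11] → during → candidate.
G [June 4, June 7] → before → excluded.
J [June 25, June 27] → after → excluded.
N [June 12, June 18] → during → candidate.
P [June 5, June 7] → before → excluded.
R [June 2, June 12] → overlaps → excluded.
S [June 15, June 24] → overlapped-by → excluded.
U [June 12, June 13] → during → candidate.
W [June 13, June 20] → during → candidate.
Among candidates, earliest start is June 10 → F.

F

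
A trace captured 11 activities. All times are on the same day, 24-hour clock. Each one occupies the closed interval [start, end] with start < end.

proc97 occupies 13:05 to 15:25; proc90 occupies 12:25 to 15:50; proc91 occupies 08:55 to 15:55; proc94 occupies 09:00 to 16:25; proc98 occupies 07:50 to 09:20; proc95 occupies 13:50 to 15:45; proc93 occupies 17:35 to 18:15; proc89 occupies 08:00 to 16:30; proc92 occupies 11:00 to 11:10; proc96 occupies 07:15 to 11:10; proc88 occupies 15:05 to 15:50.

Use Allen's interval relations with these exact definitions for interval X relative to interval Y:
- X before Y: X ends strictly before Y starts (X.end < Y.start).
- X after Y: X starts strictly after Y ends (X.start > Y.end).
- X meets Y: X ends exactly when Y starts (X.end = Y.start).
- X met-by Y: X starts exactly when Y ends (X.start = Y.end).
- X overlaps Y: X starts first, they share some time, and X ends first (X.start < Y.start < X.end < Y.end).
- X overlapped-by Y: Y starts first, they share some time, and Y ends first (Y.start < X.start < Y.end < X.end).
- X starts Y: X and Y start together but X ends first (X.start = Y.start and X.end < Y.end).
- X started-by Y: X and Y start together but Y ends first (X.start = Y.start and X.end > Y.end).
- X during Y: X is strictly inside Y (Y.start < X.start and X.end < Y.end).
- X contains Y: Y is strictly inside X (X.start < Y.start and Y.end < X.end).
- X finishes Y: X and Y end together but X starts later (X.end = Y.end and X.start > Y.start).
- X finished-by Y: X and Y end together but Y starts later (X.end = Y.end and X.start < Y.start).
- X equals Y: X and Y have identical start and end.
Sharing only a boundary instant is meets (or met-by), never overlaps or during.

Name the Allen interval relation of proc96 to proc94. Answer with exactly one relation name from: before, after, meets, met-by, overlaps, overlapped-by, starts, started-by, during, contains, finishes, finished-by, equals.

proc96 = [07:15, 11:10]; proc94 = [09:00, 16:25].
Compare endpoints: proc96.start < proc94.start, proc96.start < proc94.end, proc96.end > proc94.start, proc96.end < proc94.end.
That pattern is 'overlaps'.

overlaps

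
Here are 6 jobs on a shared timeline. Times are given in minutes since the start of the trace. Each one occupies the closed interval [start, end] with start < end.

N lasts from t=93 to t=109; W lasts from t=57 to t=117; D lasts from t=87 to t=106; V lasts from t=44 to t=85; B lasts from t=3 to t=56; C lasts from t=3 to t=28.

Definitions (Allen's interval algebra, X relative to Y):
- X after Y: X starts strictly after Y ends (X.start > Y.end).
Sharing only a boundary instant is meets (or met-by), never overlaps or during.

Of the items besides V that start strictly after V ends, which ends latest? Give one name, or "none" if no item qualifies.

N

Target V = [t=44, t=85].
B [t=3, t=56] → overlaps → excluded.
C [t=3, t=28] → before → excluded.
D [t=87, t=106] → after → candidate.
N [t=93, t=109] → after → candidate.
W [t=57, t=117] → overlapped-by → excluded.
Among candidates, latest end is t=109 → N.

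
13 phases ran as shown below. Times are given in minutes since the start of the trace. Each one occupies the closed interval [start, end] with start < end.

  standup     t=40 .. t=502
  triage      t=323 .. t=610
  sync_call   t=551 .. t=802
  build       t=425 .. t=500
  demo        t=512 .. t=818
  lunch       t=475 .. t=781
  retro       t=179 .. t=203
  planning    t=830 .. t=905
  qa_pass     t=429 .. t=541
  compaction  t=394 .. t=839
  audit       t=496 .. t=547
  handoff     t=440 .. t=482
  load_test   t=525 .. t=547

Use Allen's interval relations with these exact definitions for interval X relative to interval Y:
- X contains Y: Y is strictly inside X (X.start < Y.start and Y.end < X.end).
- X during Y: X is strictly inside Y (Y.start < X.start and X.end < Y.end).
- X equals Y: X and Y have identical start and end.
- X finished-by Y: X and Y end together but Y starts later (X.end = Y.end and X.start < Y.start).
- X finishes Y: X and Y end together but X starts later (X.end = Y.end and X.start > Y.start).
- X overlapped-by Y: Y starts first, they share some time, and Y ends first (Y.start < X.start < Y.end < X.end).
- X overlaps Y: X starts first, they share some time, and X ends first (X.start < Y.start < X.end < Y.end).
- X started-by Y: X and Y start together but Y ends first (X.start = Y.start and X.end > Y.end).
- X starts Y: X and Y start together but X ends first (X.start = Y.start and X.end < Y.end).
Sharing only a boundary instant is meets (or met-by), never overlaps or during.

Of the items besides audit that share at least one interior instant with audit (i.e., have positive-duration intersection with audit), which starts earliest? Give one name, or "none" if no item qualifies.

standup

Target audit = [t=496, t=547].
build [t=425, t=500] → overlaps → candidate.
compaction [t=394, t=839] → contains → candidate.
demo [t=512, t=818] → overlapped-by → candidate.
handoff [t=440, t=482] → before → excluded.
load_test [t=525, t=547] → finishes → candidate.
lunch [t=475, t=781] → contains → candidate.
planning [t=830, t=905] → after → excluded.
qa_pass [t=429, t=541] → overlaps → candidate.
retro [t=179, t=203] → before → excluded.
standup [t=40, t=502] → overlaps → candidate.
sync_call [t=551, t=802] → after → excluded.
triage [t=323, t=610] → contains → candidate.
Among candidates, earliest start is t=40 → standup.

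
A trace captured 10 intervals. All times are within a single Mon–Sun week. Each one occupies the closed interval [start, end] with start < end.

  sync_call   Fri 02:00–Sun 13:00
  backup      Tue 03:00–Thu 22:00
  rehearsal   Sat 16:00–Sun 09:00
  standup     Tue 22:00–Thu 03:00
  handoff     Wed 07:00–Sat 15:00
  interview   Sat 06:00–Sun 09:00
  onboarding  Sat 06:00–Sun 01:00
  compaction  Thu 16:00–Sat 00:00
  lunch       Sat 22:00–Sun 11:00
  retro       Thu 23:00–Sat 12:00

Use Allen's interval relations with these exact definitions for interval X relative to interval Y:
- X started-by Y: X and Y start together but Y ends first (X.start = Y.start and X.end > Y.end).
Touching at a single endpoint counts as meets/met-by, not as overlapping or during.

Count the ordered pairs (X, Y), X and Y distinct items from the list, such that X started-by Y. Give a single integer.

1

Checking all 90 ordered pairs for relation 'started-by'; matching pairs in alphabetical order:
(interview, onboarding): interview started-by onboarding ✓
Count: 1.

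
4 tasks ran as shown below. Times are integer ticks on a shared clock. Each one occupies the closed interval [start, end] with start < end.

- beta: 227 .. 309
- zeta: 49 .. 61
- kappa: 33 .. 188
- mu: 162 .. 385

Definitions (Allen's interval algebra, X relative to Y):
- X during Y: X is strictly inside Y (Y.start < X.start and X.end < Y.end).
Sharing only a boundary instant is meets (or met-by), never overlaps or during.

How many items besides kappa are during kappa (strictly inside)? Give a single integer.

Target kappa = [33, 188].
beta [227, 309] → after → no.
mu [162, 385] → overlapped-by → no.
zeta [49, 61] → during → counts.
Total: 1.

1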